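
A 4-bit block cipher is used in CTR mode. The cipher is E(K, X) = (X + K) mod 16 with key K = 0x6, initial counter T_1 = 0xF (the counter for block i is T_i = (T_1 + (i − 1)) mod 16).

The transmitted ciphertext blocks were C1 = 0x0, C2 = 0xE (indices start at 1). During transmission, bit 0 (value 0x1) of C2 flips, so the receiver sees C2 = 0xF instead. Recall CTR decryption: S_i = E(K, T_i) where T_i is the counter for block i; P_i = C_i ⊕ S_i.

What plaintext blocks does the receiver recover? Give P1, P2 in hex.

P1 = 0x5, P2 = 0x9

Only C2 changed, to 0xF. In CTR, a change in C_i flips the same bit in P_i only; the keystream is unaffected. Decrypting the received ciphertext:
P1: T = 0xF, S = E(K, T) = 0x5; 0x0 ⊕ 0x5 = 0x5.
P2: T = 0x0, S = E(K, T) = 0x6; 0xF ⊕ 0x6 = 0x9.
Blocks that differ from the original plaintext: P2.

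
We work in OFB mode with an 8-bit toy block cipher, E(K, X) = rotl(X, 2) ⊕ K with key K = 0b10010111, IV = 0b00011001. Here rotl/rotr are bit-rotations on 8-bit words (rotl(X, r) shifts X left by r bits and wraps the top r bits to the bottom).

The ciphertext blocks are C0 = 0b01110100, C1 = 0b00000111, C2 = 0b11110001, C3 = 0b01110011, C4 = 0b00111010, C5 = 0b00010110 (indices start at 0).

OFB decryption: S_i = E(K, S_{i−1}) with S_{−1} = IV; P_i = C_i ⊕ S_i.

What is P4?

P4 = 0b10011100

P0: S = E(K, 0b00011001) = 0b11110011; 0b01110100 ⊕ 0b11110011 = 0b10000111.
P1: S = E(K, 0b11110011) = 0b01011000; 0b00000111 ⊕ 0b01011000 = 0b01011111.
P2: S = E(K, 0b01011000) = 0b11110110; 0b11110001 ⊕ 0b11110110 = 0b00000111.
P3: S = E(K, 0b11110110) = 0b01001100; 0b01110011 ⊕ 0b01001100 = 0b00111111.
P4: S = E(K, 0b01001100) = 0b10100110; 0b00111010 ⊕ 0b10100110 = 0b10011100.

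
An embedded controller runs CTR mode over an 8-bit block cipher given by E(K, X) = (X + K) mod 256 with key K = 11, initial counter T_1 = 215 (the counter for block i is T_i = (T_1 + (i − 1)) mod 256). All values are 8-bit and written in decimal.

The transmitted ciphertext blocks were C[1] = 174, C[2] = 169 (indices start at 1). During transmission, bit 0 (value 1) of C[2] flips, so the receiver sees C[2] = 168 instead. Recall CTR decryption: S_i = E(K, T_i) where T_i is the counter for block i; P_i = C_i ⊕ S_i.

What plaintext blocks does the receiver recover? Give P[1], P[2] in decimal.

P[1] = 76, P[2] = 75

Only C[2] changed, to 168. In CTR, a change in C_i flips the same bit in P_i only; the keystream is unaffected. Decrypting the received ciphertext:
P[1]: T = 215, S = E(K, T) = 226; 174 ⊕ 226 = 76.
P[2]: T = 216, S = E(K, T) = 227; 168 ⊕ 227 = 75.
Blocks that differ from the original plaintext: P[2].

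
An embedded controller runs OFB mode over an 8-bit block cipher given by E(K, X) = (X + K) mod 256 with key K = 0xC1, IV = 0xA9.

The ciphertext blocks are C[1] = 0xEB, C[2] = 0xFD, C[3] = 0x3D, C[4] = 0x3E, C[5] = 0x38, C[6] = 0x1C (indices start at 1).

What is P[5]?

OFB decryption: S_i = E(K, S_{i−1}) with S_{0} = IV; P_i = C_i ⊕ S_i.
P[1]: S = E(K, 0xA9) = 0x6A; 0xEB ⊕ 0x6A = 0x81.
P[2]: S = E(K, 0x6A) = 0x2B; 0xFD ⊕ 0x2B = 0xD6.
P[3]: S = E(K, 0x2B) = 0xEC; 0x3D ⊕ 0xEC = 0xD1.
P[4]: S = E(K, 0xEC) = 0xAD; 0x3E ⊕ 0xAD = 0x93.
P[5]: S = E(K, 0xAD) = 0x6E; 0x38 ⊕ 0x6E = 0x56.

P[5] = 0x56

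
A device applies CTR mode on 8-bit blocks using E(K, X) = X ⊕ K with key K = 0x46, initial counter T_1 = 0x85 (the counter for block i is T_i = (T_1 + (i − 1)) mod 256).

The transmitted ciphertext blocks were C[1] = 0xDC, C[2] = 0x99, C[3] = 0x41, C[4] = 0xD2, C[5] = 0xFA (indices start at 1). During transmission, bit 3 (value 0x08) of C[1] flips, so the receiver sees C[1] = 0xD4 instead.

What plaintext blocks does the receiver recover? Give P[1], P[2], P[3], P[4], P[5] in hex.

CTR decryption: S_i = E(K, T_i) where T_i is the counter for block i; P_i = C_i ⊕ S_i.
Only C[1] changed, to 0xD4. In CTR, a change in C_i flips the same bit in P_i only; the keystream is unaffected. Decrypting the received ciphertext:
P[1]: T = 0x85, S = E(K, T) = 0xC3; 0xD4 ⊕ 0xC3 = 0x17.
P[2]: T = 0x86, S = E(K, T) = 0xC0; 0x99 ⊕ 0xC0 = 0x59.
P[3]: T = 0x87, S = E(K, T) = 0xC1; 0x41 ⊕ 0xC1 = 0x80.
P[4]: T = 0x88, S = E(K, T) = 0xCE; 0xD2 ⊕ 0xCE = 0x1C.
P[5]: T = 0x89, S = E(K, T) = 0xCF; 0xFA ⊕ 0xCF = 0x35.
Blocks that differ from the original plaintext: P[1].

P[1] = 0x17, P[2] = 0x59, P[3] = 0x80, P[4] = 0x1C, P[5] = 0x35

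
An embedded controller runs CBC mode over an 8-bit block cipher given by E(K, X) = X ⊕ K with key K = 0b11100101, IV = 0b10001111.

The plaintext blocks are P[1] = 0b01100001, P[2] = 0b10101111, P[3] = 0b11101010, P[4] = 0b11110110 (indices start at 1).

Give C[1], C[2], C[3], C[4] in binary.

C[1] = 0b00001011, C[2] = 0b01000001, C[3] = 0b01001110, C[4] = 0b01011101

CBC encryption: C_i = E(K, P_i ⊕ C_{i−1}), with C_{0} = IV.
C[1]: P[1] ⊕ 0b10001111 = 0b11101110; E(K, 0b11101110) = 0b00001011.
C[2]: P[2] ⊕ 0b00001011 = 0b10100100; E(K, 0b10100100) = 0b01000001.
C[3]: P[3] ⊕ 0b01000001 = 0b10101011; E(K, 0b10101011) = 0b01001110.
C[4]: P[4] ⊕ 0b01001110 = 0b10111000; E(K, 0b10111000) = 0b01011101.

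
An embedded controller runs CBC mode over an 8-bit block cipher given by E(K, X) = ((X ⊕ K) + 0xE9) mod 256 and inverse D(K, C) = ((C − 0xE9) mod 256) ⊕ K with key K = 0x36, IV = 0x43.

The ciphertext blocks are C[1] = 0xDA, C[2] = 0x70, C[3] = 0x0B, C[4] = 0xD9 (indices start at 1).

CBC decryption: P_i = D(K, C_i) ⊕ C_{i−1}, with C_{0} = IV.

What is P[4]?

P[4] = 0xCD

P[4]: D(K, 0xD9) = 0xC6; 0xC6 ⊕ 0x0B = 0xCD.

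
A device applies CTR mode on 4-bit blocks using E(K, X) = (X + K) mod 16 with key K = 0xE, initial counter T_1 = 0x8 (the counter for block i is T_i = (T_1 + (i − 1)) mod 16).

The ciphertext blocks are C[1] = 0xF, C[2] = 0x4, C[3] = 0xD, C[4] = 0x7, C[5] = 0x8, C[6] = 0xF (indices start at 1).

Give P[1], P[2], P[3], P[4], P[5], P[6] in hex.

P[1] = 0x9, P[2] = 0x3, P[3] = 0x5, P[4] = 0xE, P[5] = 0x2, P[6] = 0x4

CTR decryption: S_i = E(K, T_i) where T_i is the counter for block i; P_i = C_i ⊕ S_i.
P[1]: T = 0x8, S = E(K, T) = 0x6; 0xF ⊕ 0x6 = 0x9.
P[2]: T = 0x9, S = E(K, T) = 0x7; 0x4 ⊕ 0x7 = 0x3.
P[3]: T = 0xA, S = E(K, T) = 0x8; 0xD ⊕ 0x8 = 0x5.
P[4]: T = 0xB, S = E(K, T) = 0x9; 0x7 ⊕ 0x9 = 0xE.
P[5]: T = 0xC, S = E(K, T) = 0xA; 0x8 ⊕ 0xA = 0x2.
P[6]: T = 0xD, S = E(K, T) = 0xB; 0xF ⊕ 0xB = 0x4.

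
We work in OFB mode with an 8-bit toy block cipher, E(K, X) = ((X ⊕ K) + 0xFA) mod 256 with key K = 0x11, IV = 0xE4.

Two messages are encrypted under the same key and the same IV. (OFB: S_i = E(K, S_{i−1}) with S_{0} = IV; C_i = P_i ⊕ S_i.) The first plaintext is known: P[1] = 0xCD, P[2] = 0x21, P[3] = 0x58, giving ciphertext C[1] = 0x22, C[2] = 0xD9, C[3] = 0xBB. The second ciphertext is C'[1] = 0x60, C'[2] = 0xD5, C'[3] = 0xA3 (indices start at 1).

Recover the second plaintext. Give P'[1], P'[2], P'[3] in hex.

P'[1] = 0x8F, P'[2] = 0x2D, P'[3] = 0x40

In OFB with a reused IV, both messages share the same keystream S_i, so C_i ⊕ C'_i = P_i ⊕ P'_i and thus P'_i = P_i ⊕ C_i ⊕ C'_i.
P'[1]: 0xCD ⊕ 0x22 ⊕ 0x60 = 0x8F.
P'[2]: 0x21 ⊕ 0xD9 ⊕ 0xD5 = 0x2D.
P'[3]: 0x58 ⊕ 0xBB ⊕ 0xA3 = 0x40.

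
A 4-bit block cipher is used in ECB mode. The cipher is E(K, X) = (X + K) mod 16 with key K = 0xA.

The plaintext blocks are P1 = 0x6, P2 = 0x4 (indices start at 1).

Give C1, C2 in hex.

ECB encryption: C_i = E(K, P_i).
C1: E(K, 0x6) = 0x0.
C2: E(K, 0x4) = 0xE.

C1 = 0x0, C2 = 0xE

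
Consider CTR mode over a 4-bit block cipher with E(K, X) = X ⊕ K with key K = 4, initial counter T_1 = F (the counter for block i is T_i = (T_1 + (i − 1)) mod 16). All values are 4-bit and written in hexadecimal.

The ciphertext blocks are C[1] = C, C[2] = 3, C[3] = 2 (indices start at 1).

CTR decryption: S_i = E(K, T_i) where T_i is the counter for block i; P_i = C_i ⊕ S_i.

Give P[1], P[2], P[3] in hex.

P[1]: T = F, S = E(K, T) = B; C ⊕ B = 7.
P[2]: T = 0, S = E(K, T) = 4; 3 ⊕ 4 = 7.
P[3]: T = 1, S = E(K, T) = 5; 2 ⊕ 5 = 7.

P[1] = 7, P[2] = 7, P[3] = 7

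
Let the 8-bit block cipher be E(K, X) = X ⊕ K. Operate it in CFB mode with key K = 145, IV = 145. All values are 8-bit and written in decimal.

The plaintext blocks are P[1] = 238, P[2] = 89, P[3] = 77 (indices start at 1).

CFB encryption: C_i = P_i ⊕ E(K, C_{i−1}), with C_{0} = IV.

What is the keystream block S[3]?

183

C[1]: E(K, 145) = 0; 238 ⊕ 0 = 238.
C[2]: E(K, 238) = 127; 89 ⊕ 127 = 38.
C[3]: E(K, 38) = 183; 77 ⊕ 183 = 250.
So S[3] = 183.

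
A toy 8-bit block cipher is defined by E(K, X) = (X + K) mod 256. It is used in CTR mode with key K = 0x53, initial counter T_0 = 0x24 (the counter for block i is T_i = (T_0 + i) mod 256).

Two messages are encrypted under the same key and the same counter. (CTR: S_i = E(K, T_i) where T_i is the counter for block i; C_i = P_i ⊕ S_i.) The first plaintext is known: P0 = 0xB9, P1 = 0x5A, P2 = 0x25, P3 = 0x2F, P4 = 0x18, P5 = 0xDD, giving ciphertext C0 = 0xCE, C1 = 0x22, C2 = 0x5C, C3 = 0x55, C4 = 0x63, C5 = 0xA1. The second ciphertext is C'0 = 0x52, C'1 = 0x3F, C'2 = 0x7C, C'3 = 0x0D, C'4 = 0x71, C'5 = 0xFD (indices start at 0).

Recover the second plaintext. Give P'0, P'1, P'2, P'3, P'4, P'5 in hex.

In CTR with a reused counter, both messages share the same keystream S_i, so C_i ⊕ C'_i = P_i ⊕ P'_i and thus P'_i = P_i ⊕ C_i ⊕ C'_i.
P'0: 0xB9 ⊕ 0xCE ⊕ 0x52 = 0x25.
P'1: 0x5A ⊕ 0x22 ⊕ 0x3F = 0x47.
P'2: 0x25 ⊕ 0x5C ⊕ 0x7C = 0x05.
P'3: 0x2F ⊕ 0x55 ⊕ 0x0D = 0x77.
P'4: 0x18 ⊕ 0x63 ⊕ 0x71 = 0x0A.
P'5: 0xDD ⊕ 0xA1 ⊕ 0xFD = 0x81.

P'0 = 0x25, P'1 = 0x47, P'2 = 0x05, P'3 = 0x77, P'4 = 0x0A, P'5 = 0x81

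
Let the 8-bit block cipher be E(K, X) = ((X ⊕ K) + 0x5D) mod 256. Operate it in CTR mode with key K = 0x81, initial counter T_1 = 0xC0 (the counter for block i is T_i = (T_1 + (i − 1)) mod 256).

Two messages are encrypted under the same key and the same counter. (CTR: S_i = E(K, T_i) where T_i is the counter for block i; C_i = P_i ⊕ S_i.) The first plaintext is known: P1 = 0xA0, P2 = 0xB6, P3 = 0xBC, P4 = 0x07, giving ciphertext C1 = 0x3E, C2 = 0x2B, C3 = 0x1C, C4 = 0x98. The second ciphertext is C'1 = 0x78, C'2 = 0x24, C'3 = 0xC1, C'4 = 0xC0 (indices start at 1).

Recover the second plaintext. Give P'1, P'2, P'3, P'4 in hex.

P'1 = 0xE6, P'2 = 0xB9, P'3 = 0x61, P'4 = 0x5F

In CTR with a reused counter, both messages share the same keystream S_i, so C_i ⊕ C'_i = P_i ⊕ P'_i and thus P'_i = P_i ⊕ C_i ⊕ C'_i.
P'1: 0xA0 ⊕ 0x3E ⊕ 0x78 = 0xE6.
P'2: 0xB6 ⊕ 0x2B ⊕ 0x24 = 0xB9.
P'3: 0xBC ⊕ 0x1C ⊕ 0xC1 = 0x61.
P'4: 0x07 ⊕ 0x98 ⊕ 0xC0 = 0x5F.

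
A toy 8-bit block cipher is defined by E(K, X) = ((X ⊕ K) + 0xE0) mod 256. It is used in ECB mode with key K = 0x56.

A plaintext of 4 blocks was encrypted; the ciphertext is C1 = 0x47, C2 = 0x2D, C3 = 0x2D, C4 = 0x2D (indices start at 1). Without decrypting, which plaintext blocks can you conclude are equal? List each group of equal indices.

ECB encrypts each block independently with the same key, so equal ciphertext blocks imply equal plaintext blocks.
C2 = C3 = C4 = 0x2D, so P2 = P3 = P4.

P2 = P3 = P4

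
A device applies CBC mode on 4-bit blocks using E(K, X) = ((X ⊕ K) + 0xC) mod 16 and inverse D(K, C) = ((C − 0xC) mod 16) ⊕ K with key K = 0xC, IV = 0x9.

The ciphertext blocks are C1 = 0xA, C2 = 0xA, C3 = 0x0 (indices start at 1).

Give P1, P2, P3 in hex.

P1 = 0xB, P2 = 0x8, P3 = 0x2

CBC decryption: P_i = D(K, C_i) ⊕ C_{i−1}, with C_{0} = IV.
P1: D(K, 0xA) = 0x2; 0x2 ⊕ 0x9 = 0xB.
P2: D(K, 0xA) = 0x2; 0x2 ⊕ 0xA = 0x8.
P3: D(K, 0x0) = 0x8; 0x8 ⊕ 0xA = 0x2.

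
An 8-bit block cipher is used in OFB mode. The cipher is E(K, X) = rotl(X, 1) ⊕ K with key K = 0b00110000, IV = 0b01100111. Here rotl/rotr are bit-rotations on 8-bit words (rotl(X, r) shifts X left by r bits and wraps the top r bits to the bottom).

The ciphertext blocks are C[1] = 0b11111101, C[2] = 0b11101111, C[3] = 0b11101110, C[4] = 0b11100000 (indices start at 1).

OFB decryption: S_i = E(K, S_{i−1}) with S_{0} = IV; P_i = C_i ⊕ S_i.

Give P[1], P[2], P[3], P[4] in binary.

P[1]: S = E(K, 0b01100111) = 0b11111110; 0b11111101 ⊕ 0b11111110 = 0b00000011.
P[2]: S = E(K, 0b11111110) = 0b11001101; 0b11101111 ⊕ 0b11001101 = 0b00100010.
P[3]: S = E(K, 0b11001101) = 0b10101011; 0b11101110 ⊕ 0b10101011 = 0b01000101.
P[4]: S = E(K, 0b10101011) = 0b01100111; 0b11100000 ⊕ 0b01100111 = 0b10000111.

P[1] = 0b00000011, P[2] = 0b00100010, P[3] = 0b01000101, P[4] = 0b10000111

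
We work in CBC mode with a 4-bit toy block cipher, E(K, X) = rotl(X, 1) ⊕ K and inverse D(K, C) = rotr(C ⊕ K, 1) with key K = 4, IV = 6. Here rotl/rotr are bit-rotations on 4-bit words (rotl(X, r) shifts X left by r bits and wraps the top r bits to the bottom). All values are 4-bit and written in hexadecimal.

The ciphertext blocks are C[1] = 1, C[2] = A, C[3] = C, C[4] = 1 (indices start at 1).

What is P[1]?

P[1] = C

CBC decryption: P_i = D(K, C_i) ⊕ C_{i−1}, with C_{0} = IV.
P[1]: D(K, 1) = A; A ⊕ 6 = C.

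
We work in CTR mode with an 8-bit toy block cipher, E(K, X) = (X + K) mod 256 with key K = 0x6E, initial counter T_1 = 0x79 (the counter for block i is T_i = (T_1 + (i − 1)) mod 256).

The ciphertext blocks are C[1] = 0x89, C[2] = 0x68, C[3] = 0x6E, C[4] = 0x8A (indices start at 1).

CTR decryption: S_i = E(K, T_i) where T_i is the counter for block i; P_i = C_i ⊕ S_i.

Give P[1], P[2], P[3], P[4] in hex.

P[1]: T = 0x79, S = E(K, T) = 0xE7; 0x89 ⊕ 0xE7 = 0x6E.
P[2]: T = 0x7A, S = E(K, T) = 0xE8; 0x68 ⊕ 0xE8 = 0x80.
P[3]: T = 0x7B, S = E(K, T) = 0xE9; 0x6E ⊕ 0xE9 = 0x87.
P[4]: T = 0x7C, S = E(K, T) = 0xEA; 0x8A ⊕ 0xEA = 0x60.

P[1] = 0x6E, P[2] = 0x80, P[3] = 0x87, P[4] = 0x60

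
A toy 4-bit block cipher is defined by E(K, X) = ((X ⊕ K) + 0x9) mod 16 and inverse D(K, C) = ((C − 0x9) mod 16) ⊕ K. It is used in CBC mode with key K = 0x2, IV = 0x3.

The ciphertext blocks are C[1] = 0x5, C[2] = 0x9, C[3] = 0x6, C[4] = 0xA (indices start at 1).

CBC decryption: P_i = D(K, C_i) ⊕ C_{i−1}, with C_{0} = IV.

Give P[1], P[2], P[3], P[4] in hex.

P[1] = 0xD, P[2] = 0x7, P[3] = 0x6, P[4] = 0x5

P[1]: D(K, 0x5) = 0xE; 0xE ⊕ 0x3 = 0xD.
P[2]: D(K, 0x9) = 0x2; 0x2 ⊕ 0x5 = 0x7.
P[3]: D(K, 0x6) = 0xF; 0xF ⊕ 0x9 = 0x6.
P[4]: D(K, 0xA) = 0x3; 0x3 ⊕ 0x6 = 0x5.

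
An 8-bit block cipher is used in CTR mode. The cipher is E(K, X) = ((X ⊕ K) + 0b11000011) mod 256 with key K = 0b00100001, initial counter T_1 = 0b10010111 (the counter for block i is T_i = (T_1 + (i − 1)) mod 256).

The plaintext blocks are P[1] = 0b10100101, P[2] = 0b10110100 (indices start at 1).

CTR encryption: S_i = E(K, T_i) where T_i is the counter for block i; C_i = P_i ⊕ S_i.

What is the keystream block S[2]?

0b01111100

C[1]: T = 0b10010111, S = E(K, T) = 0b01111001; 0b10100101 ⊕ 0b01111001 = 0b11011100.
C[2]: T = 0b10011000, S = E(K, T) = 0b01111100; 0b10110100 ⊕ 0b01111100 = 0b11001000.
So S[2] = 0b01111100.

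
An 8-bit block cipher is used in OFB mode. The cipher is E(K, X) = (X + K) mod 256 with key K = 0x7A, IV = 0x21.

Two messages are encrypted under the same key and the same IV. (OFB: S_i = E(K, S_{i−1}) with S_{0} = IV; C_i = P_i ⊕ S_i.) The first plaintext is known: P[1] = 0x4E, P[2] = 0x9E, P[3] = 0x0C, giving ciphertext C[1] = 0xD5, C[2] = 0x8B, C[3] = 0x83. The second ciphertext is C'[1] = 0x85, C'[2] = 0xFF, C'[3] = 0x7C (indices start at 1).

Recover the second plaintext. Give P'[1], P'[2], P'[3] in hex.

In OFB with a reused IV, both messages share the same keystream S_i, so C_i ⊕ C'_i = P_i ⊕ P'_i and thus P'_i = P_i ⊕ C_i ⊕ C'_i.
P'[1]: 0x4E ⊕ 0xD5 ⊕ 0x85 = 0x1E.
P'[2]: 0x9E ⊕ 0x8B ⊕ 0xFF = 0xEA.
P'[3]: 0x0C ⊕ 0x83 ⊕ 0x7C = 0xF3.

P'[1] = 0x1E, P'[2] = 0xEA, P'[3] = 0xF3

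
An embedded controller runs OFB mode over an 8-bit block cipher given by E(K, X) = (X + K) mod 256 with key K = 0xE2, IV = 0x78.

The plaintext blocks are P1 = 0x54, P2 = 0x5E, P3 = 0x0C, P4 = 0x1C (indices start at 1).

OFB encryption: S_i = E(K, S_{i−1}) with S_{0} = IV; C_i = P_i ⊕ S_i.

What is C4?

C4 = 0x1C

C1: S = E(K, 0x78) = 0x5A; 0x54 ⊕ 0x5A = 0x0E.
C2: S = E(K, 0x5A) = 0x3C; 0x5E ⊕ 0x3C = 0x62.
C3: S = E(K, 0x3C) = 0x1E; 0x0C ⊕ 0x1E = 0x12.
C4: S = E(K, 0x1E) = 0x00; 0x1C ⊕ 0x00 = 0x1C.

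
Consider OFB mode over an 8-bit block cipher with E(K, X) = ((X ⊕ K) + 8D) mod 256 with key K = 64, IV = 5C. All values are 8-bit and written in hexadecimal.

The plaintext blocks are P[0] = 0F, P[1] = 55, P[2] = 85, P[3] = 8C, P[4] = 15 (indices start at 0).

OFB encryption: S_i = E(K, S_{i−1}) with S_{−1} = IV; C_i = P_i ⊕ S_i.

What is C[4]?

C[0]: S = E(K, 5C) = C5; 0F ⊕ C5 = CA.
C[1]: S = E(K, C5) = 2E; 55 ⊕ 2E = 7B.
C[2]: S = E(K, 2E) = D7; 85 ⊕ D7 = 52.
C[3]: S = E(K, D7) = 40; 8C ⊕ 40 = CC.
C[4]: S = E(K, 40) = B1; 15 ⊕ B1 = A4.

C[4] = A4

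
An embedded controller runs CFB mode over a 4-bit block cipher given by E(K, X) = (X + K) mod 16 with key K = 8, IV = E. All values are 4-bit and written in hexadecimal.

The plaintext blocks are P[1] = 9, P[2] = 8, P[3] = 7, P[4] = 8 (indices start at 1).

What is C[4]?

C[4] = 0

CFB encryption: C_i = P_i ⊕ E(K, C_{i−1}), with C_{0} = IV.
C[1]: E(K, E) = 6; 9 ⊕ 6 = F.
C[2]: E(K, F) = 7; 8 ⊕ 7 = F.
C[3]: E(K, F) = 7; 7 ⊕ 7 = 0.
C[4]: E(K, 0) = 8; 8 ⊕ 8 = 0.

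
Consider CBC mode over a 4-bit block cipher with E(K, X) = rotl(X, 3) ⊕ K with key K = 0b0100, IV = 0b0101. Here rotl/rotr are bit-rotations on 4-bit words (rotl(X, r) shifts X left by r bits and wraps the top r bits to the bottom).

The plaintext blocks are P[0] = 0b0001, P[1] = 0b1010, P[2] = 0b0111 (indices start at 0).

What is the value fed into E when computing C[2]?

CBC encryption: C_i = E(K, P_i ⊕ C_{i−1}), with C_{−1} = IV.
C[0]: P[0] ⊕ 0b0101 = 0b0100; E(K, 0b0100) = 0b0110.
C[1]: P[1] ⊕ 0b0110 = 0b1100; E(K, 0b1100) = 0b0010.
C[2]: P[2] ⊕ 0b0010 = 0b0101; E(K, 0b0101) = 0b1110.
So the input to E for block [2] is 0b0101.

0b0101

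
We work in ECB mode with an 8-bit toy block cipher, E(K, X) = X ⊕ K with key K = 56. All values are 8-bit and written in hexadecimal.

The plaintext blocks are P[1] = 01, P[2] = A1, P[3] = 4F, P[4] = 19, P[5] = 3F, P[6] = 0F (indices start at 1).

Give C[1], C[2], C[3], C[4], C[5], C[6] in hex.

C[1] = 57, C[2] = F7, C[3] = 19, C[4] = 4F, C[5] = 69, C[6] = 59

ECB encryption: C_i = E(K, P_i).
C[1]: E(K, 01) = 57.
C[2]: E(K, A1) = F7.
C[3]: E(K, 4F) = 19.
C[4]: E(K, 19) = 4F.
C[5]: E(K, 3F) = 69.
C[6]: E(K, 0F) = 59.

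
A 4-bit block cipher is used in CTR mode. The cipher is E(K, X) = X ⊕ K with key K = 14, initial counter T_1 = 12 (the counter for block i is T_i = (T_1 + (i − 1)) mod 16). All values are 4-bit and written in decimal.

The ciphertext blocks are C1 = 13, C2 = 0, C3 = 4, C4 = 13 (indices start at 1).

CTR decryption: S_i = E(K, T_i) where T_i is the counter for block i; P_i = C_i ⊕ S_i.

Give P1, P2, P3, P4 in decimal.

P1 = 15, P2 = 3, P3 = 4, P4 = 12

P1: T = 12, S = E(K, T) = 2; 13 ⊕ 2 = 15.
P2: T = 13, S = E(K, T) = 3; 0 ⊕ 3 = 3.
P3: T = 14, S = E(K, T) = 0; 4 ⊕ 0 = 4.
P4: T = 15, S = E(K, T) = 1; 13 ⊕ 1 = 12.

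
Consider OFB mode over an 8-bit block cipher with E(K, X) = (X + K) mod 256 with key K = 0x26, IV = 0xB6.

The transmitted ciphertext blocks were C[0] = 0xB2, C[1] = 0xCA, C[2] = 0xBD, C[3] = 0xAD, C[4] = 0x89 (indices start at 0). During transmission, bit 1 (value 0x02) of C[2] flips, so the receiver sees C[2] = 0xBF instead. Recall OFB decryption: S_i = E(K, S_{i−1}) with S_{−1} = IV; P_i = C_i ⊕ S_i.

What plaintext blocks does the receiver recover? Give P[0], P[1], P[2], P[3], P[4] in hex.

Only C[2] changed, to 0xBF. In OFB, a change in C_i flips the same bit in P_i only; the keystream is unaffected. Decrypting the received ciphertext:
P[0]: S = E(K, 0xB6) = 0xDC; 0xB2 ⊕ 0xDC = 0x6E.
P[1]: S = E(K, 0xDC) = 0x02; 0xCA ⊕ 0x02 = 0xC8.
P[2]: S = E(K, 0x02) = 0x28; 0xBF ⊕ 0x28 = 0x97.
P[3]: S = E(K, 0x28) = 0x4E; 0xAD ⊕ 0x4E = 0xE3.
P[4]: S = E(K, 0x4E) = 0x74; 0x89 ⊕ 0x74 = 0xFD.
Blocks that differ from the original plaintext: P[2].

P[0] = 0x6E, P[1] = 0xC8, P[2] = 0x97, P[3] = 0xE3, P[4] = 0xFD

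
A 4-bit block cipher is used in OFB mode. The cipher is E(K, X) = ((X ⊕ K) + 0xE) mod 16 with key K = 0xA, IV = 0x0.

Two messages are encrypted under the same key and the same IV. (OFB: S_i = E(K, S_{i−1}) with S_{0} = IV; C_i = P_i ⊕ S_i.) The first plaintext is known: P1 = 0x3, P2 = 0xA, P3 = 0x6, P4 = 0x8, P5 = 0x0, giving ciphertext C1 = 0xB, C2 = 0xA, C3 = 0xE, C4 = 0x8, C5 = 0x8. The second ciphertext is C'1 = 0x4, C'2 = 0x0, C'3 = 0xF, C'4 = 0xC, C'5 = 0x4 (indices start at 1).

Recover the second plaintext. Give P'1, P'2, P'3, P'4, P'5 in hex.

In OFB with a reused IV, both messages share the same keystream S_i, so C_i ⊕ C'_i = P_i ⊕ P'_i and thus P'_i = P_i ⊕ C_i ⊕ C'_i.
P'1: 0x3 ⊕ 0xB ⊕ 0x4 = 0xC.
P'2: 0xA ⊕ 0xA ⊕ 0x0 = 0x0.
P'3: 0x6 ⊕ 0xE ⊕ 0xF = 0x7.
P'4: 0x8 ⊕ 0x8 ⊕ 0xC = 0xC.
P'5: 0x0 ⊕ 0x8 ⊕ 0x4 = 0xC.

P'1 = 0xC, P'2 = 0x0, P'3 = 0x7, P'4 = 0xC, P'5 = 0xC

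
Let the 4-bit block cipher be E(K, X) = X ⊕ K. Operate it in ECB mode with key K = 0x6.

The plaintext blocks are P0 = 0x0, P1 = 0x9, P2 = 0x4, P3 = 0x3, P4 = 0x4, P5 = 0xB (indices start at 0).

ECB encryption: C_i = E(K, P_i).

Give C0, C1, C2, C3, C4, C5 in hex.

C0: E(K, 0x0) = 0x6.
C1: E(K, 0x9) = 0xF.
C2: E(K, 0x4) = 0x2.
C3: E(K, 0x3) = 0x5.
C4: E(K, 0x4) = 0x2.
C5: E(K, 0xB) = 0xD.

C0 = 0x6, C1 = 0xF, C2 = 0x2, C3 = 0x5, C4 = 0x2, C5 = 0xD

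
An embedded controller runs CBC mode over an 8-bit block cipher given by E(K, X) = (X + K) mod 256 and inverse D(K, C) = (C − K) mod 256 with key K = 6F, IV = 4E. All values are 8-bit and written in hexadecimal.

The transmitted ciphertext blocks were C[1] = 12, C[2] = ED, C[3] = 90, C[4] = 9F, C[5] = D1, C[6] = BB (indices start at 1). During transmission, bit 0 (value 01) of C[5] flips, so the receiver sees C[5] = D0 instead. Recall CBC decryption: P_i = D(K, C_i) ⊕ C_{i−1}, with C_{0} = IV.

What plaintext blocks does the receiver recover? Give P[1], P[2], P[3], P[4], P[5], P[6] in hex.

P[1] = ED, P[2] = 6C, P[3] = CC, P[4] = A0, P[5] = FE, P[6] = 9C

Only C[5] changed, to D0. In CBC, a change in C_i garbles P_i and flips the same bit in P_{i+1}. Decrypting the received ciphertext:
P[1]: D(K, 12) = A3; A3 ⊕ 4E = ED.
P[2]: D(K, ED) = 7E; 7E ⊕ 12 = 6C.
P[3]: D(K, 90) = 21; 21 ⊕ ED = CC.
P[4]: D(K, 9F) = 30; 30 ⊕ 90 = A0.
P[5]: D(K, D0) = 61; 61 ⊕ 9F = FE.
P[6]: D(K, BB) = 4C; 4C ⊕ D0 = 9C.
Blocks that differ from the original plaintext: P[5], P[6].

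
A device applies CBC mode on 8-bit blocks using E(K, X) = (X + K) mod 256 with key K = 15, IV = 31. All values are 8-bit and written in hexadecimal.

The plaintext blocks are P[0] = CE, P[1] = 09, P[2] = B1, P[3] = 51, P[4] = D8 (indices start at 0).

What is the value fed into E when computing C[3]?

C9

CBC encryption: C_i = E(K, P_i ⊕ C_{i−1}), with C_{−1} = IV.
C[0]: P[0] ⊕ 31 = FF; E(K, FF) = 14.
C[1]: P[1] ⊕ 14 = 1D; E(K, 1D) = 32.
C[2]: P[2] ⊕ 32 = 83; E(K, 83) = 98.
C[3]: P[3] ⊕ 98 = C9; E(K, C9) = DE.
So the input to E for block [3] is C9.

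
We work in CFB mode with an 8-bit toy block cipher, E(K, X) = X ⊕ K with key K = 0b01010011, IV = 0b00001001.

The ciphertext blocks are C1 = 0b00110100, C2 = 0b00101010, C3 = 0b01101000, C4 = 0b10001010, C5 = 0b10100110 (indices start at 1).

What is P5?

P5 = 0b01111111

CFB decryption: P_i = C_i ⊕ E(K, C_{i−1}), with C_{0} = IV.
P5: E(K, 0b10001010) = 0b11011001; 0b10100110 ⊕ 0b11011001 = 0b01111111.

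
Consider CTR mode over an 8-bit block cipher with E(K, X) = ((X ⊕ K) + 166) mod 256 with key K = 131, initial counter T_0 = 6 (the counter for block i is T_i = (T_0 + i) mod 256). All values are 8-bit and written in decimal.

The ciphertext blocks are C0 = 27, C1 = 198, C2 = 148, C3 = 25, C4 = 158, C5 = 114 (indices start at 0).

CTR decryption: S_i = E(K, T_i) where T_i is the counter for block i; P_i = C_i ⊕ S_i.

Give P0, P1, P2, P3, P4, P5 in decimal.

P0: T = 6, S = E(K, T) = 43; 27 ⊕ 43 = 48.
P1: T = 7, S = E(K, T) = 42; 198 ⊕ 42 = 236.
P2: T = 8, S = E(K, T) = 49; 148 ⊕ 49 = 165.
P3: T = 9, S = E(K, T) = 48; 25 ⊕ 48 = 41.
P4: T = 10, S = E(K, T) = 47; 158 ⊕ 47 = 177.
P5: T = 11, S = E(K, T) = 46; 114 ⊕ 46 = 92.

P0 = 48, P1 = 236, P2 = 165, P3 = 41, P4 = 177, P5 = 92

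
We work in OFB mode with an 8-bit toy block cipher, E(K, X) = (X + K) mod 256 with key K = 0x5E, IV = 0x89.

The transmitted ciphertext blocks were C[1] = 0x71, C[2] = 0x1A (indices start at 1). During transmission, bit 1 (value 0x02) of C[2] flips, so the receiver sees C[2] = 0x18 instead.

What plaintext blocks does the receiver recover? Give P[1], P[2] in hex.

P[1] = 0x96, P[2] = 0x5D

OFB decryption: S_i = E(K, S_{i−1}) with S_{0} = IV; P_i = C_i ⊕ S_i.
Only C[2] changed, to 0x18. In OFB, a change in C_i flips the same bit in P_i only; the keystream is unaffected. Decrypting the received ciphertext:
P[1]: S = E(K, 0x89) = 0xE7; 0x71 ⊕ 0xE7 = 0x96.
P[2]: S = E(K, 0xE7) = 0x45; 0x18 ⊕ 0x45 = 0x5D.
Blocks that differ from the original plaintext: P[2].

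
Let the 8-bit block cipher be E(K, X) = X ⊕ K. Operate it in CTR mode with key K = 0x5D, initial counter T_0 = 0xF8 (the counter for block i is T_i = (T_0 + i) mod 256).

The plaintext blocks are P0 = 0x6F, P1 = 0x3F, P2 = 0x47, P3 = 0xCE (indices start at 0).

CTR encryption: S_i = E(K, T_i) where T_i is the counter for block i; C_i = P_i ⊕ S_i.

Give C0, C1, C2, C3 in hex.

C0: T = 0xF8, S = E(K, T) = 0xA5; 0x6F ⊕ 0xA5 = 0xCA.
C1: T = 0xF9, S = E(K, T) = 0xA4; 0x3F ⊕ 0xA4 = 0x9B.
C2: T = 0xFA, S = E(K, T) = 0xA7; 0x47 ⊕ 0xA7 = 0xE0.
C3: T = 0xFB, S = E(K, T) = 0xA6; 0xCE ⊕ 0xA6 = 0x68.

C0 = 0xCA, C1 = 0x9B, C2 = 0xE0, C3 = 0x68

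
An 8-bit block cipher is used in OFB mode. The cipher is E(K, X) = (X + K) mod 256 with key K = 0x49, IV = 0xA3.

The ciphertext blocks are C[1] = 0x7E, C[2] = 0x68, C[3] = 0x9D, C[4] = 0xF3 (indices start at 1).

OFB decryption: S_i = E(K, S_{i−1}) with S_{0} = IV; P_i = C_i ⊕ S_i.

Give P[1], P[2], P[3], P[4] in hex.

P[1] = 0x92, P[2] = 0x5D, P[3] = 0xE3, P[4] = 0x34

P[1]: S = E(K, 0xA3) = 0xEC; 0x7E ⊕ 0xEC = 0x92.
P[2]: S = E(K, 0xEC) = 0x35; 0x68 ⊕ 0x35 = 0x5D.
P[3]: S = E(K, 0x35) = 0x7E; 0x9D ⊕ 0x7E = 0xE3.
P[4]: S = E(K, 0x7E) = 0xC7; 0xF3 ⊕ 0xC7 = 0x34.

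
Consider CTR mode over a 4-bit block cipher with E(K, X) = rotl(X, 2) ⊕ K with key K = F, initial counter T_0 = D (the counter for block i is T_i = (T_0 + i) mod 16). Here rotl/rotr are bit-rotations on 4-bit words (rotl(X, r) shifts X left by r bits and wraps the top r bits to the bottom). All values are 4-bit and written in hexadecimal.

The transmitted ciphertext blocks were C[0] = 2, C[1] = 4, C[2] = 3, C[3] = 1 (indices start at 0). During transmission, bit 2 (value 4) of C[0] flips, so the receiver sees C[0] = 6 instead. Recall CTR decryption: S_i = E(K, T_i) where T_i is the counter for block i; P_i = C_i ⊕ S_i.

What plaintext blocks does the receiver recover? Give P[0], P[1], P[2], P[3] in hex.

P[0] = E, P[1] = 0, P[2] = 3, P[3] = E

Only C[0] changed, to 6. In CTR, a change in C_i flips the same bit in P_i only; the keystream is unaffected. Decrypting the received ciphertext:
P[0]: T = D, S = E(K, T) = 8; 6 ⊕ 8 = E.
P[1]: T = E, S = E(K, T) = 4; 4 ⊕ 4 = 0.
P[2]: T = F, S = E(K, T) = 0; 3 ⊕ 0 = 3.
P[3]: T = 0, S = E(K, T) = F; 1 ⊕ F = E.
Blocks that differ from the original plaintext: P[0].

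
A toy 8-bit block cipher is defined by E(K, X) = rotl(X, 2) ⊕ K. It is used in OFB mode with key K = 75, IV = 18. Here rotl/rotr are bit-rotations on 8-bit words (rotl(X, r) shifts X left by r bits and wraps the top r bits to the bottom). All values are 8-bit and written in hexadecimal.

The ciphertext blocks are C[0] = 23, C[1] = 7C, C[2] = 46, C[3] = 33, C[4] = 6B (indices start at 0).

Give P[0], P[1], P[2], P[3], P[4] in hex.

P[0] = 36, P[1] = 5D, P[2] = B7, P[3] = 81, P[4] = D4

OFB decryption: S_i = E(K, S_{i−1}) with S_{−1} = IV; P_i = C_i ⊕ S_i.
P[0]: S = E(K, 18) = 15; 23 ⊕ 15 = 36.
P[1]: S = E(K, 15) = 21; 7C ⊕ 21 = 5D.
P[2]: S = E(K, 21) = F1; 46 ⊕ F1 = B7.
P[3]: S = E(K, F1) = B2; 33 ⊕ B2 = 81.
P[4]: S = E(K, B2) = BF; 6B ⊕ BF = D4.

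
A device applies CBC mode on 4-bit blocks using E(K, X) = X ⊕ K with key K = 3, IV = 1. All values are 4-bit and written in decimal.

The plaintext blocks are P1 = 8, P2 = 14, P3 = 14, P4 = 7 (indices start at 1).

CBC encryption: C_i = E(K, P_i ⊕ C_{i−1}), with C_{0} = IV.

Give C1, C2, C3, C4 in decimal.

C1: P1 ⊕ 1 = 9; E(K, 9) = 10.
C2: P2 ⊕ 10 = 4; E(K, 4) = 7.
C3: P3 ⊕ 7 = 9; E(K, 9) = 10.
C4: P4 ⊕ 10 = 13; E(K, 13) = 14.

C1 = 10, C2 = 7, C3 = 10, C4 = 14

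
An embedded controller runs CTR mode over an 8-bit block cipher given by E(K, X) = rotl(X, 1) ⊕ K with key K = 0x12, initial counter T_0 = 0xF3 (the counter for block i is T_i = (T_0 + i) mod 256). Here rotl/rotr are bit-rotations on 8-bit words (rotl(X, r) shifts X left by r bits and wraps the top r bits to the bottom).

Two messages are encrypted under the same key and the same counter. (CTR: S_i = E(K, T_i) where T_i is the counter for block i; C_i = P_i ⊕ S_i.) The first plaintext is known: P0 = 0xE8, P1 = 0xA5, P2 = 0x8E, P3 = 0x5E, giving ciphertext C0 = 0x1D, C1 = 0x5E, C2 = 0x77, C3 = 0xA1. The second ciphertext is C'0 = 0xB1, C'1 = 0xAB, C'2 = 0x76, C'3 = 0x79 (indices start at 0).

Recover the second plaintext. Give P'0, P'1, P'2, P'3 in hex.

In CTR with a reused counter, both messages share the same keystream S_i, so C_i ⊕ C'_i = P_i ⊕ P'_i and thus P'_i = P_i ⊕ C_i ⊕ C'_i.
P'0: 0xE8 ⊕ 0x1D ⊕ 0xB1 = 0x44.
P'1: 0xA5 ⊕ 0x5E ⊕ 0xAB = 0x50.
P'2: 0x8E ⊕ 0x77 ⊕ 0x76 = 0x8F.
P'3: 0x5E ⊕ 0xA1 ⊕ 0x79 = 0x86.

P'0 = 0x44, P'1 = 0x50, P'2 = 0x8F, P'3 = 0x86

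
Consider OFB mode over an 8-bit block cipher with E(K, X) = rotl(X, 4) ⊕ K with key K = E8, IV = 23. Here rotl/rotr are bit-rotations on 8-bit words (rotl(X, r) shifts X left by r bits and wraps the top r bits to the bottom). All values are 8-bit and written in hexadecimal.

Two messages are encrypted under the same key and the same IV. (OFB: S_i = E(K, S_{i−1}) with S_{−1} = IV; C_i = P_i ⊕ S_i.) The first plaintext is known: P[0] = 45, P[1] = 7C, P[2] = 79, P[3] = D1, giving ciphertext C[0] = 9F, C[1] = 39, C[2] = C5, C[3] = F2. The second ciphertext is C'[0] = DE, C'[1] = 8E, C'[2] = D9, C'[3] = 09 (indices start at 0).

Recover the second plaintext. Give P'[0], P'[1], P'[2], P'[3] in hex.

In OFB with a reused IV, both messages share the same keystream S_i, so C_i ⊕ C'_i = P_i ⊕ P'_i and thus P'_i = P_i ⊕ C_i ⊕ C'_i.
P'[0]: 45 ⊕ 9F ⊕ DE = 04.
P'[1]: 7C ⊕ 39 ⊕ 8E = CB.
P'[2]: 79 ⊕ C5 ⊕ D9 = 65.
P'[3]: D1 ⊕ F2 ⊕ 09 = 2A.

P'[0] = 04, P'[1] = CB, P'[2] = 65, P'[3] = 2A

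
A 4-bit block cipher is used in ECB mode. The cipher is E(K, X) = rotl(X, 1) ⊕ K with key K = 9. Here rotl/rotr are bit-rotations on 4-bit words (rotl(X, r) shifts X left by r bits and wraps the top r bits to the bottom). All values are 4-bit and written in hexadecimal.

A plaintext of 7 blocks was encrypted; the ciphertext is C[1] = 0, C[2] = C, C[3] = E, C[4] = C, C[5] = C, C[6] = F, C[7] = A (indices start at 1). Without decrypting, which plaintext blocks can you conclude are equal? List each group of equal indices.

ECB encrypts each block independently with the same key, so equal ciphertext blocks imply equal plaintext blocks.
C[2] = C[4] = C[5] = C, so P[2] = P[4] = P[5].

P[2] = P[4] = P[5]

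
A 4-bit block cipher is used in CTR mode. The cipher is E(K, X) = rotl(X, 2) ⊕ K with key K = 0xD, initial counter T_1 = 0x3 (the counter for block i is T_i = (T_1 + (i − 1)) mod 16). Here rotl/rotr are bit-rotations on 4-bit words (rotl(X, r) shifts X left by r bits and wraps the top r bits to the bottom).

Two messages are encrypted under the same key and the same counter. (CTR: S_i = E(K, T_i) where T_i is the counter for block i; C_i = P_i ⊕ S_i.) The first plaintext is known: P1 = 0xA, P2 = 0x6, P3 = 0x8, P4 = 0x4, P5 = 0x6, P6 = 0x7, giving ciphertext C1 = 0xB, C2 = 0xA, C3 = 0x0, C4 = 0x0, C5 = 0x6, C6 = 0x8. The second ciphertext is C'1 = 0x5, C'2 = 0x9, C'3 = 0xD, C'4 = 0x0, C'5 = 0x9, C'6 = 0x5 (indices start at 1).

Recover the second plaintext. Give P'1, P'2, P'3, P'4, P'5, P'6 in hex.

In CTR with a reused counter, both messages share the same keystream S_i, so C_i ⊕ C'_i = P_i ⊕ P'_i and thus P'_i = P_i ⊕ C_i ⊕ C'_i.
P'1: 0xA ⊕ 0xB ⊕ 0x5 = 0x4.
P'2: 0x6 ⊕ 0xA ⊕ 0x9 = 0x5.
P'3: 0x8 ⊕ 0x0 ⊕ 0xD = 0x5.
P'4: 0x4 ⊕ 0x0 ⊕ 0x0 = 0x4.
P'5: 0x6 ⊕ 0x6 ⊕ 0x9 = 0x9.
P'6: 0x7 ⊕ 0x8 ⊕ 0x5 = 0xA.

P'1 = 0x4, P'2 = 0x5, P'3 = 0x5, P'4 = 0x4, P'5 = 0x9, P'6 = 0xA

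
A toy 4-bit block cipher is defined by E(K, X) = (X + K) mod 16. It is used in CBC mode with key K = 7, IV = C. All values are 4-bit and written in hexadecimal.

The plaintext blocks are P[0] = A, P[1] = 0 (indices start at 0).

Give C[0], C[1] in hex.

CBC encryption: C_i = E(K, P_i ⊕ C_{i−1}), with C_{−1} = IV.
C[0]: P[0] ⊕ C = 6; E(K, 6) = D.
C[1]: P[1] ⊕ D = D; E(K, D) = 4.

C[0] = D, C[1] = 4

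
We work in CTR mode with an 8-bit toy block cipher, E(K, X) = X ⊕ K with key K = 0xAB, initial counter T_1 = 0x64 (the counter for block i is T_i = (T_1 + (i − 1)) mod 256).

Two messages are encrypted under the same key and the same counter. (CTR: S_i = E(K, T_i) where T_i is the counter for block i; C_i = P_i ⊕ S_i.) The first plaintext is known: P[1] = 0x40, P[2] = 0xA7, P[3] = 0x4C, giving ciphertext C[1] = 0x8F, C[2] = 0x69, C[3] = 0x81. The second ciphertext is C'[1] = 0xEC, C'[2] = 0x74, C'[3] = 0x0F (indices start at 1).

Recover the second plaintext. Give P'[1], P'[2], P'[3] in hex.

P'[1] = 0x23, P'[2] = 0xBA, P'[3] = 0xC2

In CTR with a reused counter, both messages share the same keystream S_i, so C_i ⊕ C'_i = P_i ⊕ P'_i and thus P'_i = P_i ⊕ C_i ⊕ C'_i.
P'[1]: 0x40 ⊕ 0x8F ⊕ 0xEC = 0x23.
P'[2]: 0xA7 ⊕ 0x69 ⊕ 0x74 = 0xBA.
P'[3]: 0x4C ⊕ 0x81 ⊕ 0x0F = 0xC2.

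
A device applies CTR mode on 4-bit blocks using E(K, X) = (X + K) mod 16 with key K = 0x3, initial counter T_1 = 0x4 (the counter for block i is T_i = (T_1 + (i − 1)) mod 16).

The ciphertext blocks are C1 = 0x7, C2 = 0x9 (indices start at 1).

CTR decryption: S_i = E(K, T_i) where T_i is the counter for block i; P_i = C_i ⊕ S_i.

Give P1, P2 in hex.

P1 = 0x0, P2 = 0x1

P1: T = 0x4, S = E(K, T) = 0x7; 0x7 ⊕ 0x7 = 0x0.
P2: T = 0x5, S = E(K, T) = 0x8; 0x9 ⊕ 0x8 = 0x1.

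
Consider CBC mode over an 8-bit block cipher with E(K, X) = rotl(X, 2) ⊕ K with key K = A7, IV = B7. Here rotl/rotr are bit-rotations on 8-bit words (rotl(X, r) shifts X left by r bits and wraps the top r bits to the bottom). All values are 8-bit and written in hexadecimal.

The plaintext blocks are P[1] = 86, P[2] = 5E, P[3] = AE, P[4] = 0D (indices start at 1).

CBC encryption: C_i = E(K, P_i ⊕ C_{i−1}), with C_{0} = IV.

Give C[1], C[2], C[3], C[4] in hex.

C[1]: P[1] ⊕ B7 = 31; E(K, 31) = 63.
C[2]: P[2] ⊕ 63 = 3D; E(K, 3D) = 53.
C[3]: P[3] ⊕ 53 = FD; E(K, FD) = 50.
C[4]: P[4] ⊕ 50 = 5D; E(K, 5D) = D2.

C[1] = 63, C[2] = 53, C[3] = 50, C[4] = D2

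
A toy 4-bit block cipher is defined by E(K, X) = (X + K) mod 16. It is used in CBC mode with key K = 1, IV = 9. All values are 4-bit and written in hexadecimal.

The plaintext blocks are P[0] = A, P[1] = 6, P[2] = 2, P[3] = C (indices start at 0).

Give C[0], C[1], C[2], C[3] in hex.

CBC encryption: C_i = E(K, P_i ⊕ C_{i−1}), with C_{−1} = IV.
C[0]: P[0] ⊕ 9 = 3; E(K, 3) = 4.
C[1]: P[1] ⊕ 4 = 2; E(K, 2) = 3.
C[2]: P[2] ⊕ 3 = 1; E(K, 1) = 2.
C[3]: P[3] ⊕ 2 = E; E(K, E) = F.

C[0] = 4, C[1] = 3, C[2] = 2, C[3] = F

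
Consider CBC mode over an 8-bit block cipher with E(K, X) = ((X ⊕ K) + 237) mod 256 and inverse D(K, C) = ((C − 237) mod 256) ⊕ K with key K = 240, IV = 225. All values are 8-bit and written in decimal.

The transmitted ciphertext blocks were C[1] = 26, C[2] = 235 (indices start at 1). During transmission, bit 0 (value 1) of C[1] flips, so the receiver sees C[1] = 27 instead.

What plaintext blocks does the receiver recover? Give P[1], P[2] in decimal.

P[1] = 63, P[2] = 21

CBC decryption: P_i = D(K, C_i) ⊕ C_{i−1}, with C_{0} = IV.
Only C[1] changed, to 27. In CBC, a change in C_i garbles P_i and flips the same bit in P_{i+1}. Decrypting the received ciphertext:
P[1]: D(K, 27) = 222; 222 ⊕ 225 = 63.
P[2]: D(K, 235) = 14; 14 ⊕ 27 = 21.
Blocks that differ from the original plaintext: P[1], P[2].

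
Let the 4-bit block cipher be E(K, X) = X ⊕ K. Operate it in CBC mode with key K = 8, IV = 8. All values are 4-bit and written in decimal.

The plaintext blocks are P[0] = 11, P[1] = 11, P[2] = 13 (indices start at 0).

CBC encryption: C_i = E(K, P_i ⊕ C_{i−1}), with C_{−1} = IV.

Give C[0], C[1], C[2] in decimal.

C[0] = 11, C[1] = 8, C[2] = 13

C[0]: P[0] ⊕ 8 = 3; E(K, 3) = 11.
C[1]: P[1] ⊕ 11 = 0; E(K, 0) = 8.
C[2]: P[2] ⊕ 8 = 5; E(K, 5) = 13.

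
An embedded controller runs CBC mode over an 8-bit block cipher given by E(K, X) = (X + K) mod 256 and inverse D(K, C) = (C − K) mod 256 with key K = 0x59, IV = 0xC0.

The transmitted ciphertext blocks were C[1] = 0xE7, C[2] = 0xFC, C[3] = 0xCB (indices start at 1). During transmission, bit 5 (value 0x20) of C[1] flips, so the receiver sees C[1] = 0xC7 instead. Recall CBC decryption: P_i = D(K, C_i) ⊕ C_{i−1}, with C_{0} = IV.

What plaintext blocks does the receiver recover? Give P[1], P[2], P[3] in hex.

P[1] = 0xAE, P[2] = 0x64, P[3] = 0x8E

Only C[1] changed, to 0xC7. In CBC, a change in C_i garbles P_i and flips the same bit in P_{i+1}. Decrypting the received ciphertext:
P[1]: D(K, 0xC7) = 0x6E; 0x6E ⊕ 0xC0 = 0xAE.
P[2]: D(K, 0xFC) = 0xA3; 0xA3 ⊕ 0xC7 = 0x64.
P[3]: D(K, 0xCB) = 0x72; 0x72 ⊕ 0xFC = 0x8E.
Blocks that differ from the original plaintext: P[1], P[2].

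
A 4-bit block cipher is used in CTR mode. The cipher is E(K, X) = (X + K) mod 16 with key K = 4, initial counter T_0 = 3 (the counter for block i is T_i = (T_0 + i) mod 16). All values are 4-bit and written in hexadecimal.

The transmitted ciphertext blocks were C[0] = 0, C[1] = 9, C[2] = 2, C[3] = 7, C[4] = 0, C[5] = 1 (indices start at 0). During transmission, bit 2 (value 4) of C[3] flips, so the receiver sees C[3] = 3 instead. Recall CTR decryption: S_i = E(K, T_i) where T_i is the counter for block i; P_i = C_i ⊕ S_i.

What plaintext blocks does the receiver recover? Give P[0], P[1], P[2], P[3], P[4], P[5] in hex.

P[0] = 7, P[1] = 1, P[2] = B, P[3] = 9, P[4] = B, P[5] = D

Only C[3] changed, to 3. In CTR, a change in C_i flips the same bit in P_i only; the keystream is unaffected. Decrypting the received ciphertext:
P[0]: T = 3, S = E(K, T) = 7; 0 ⊕ 7 = 7.
P[1]: T = 4, S = E(K, T) = 8; 9 ⊕ 8 = 1.
P[2]: T = 5, S = E(K, T) = 9; 2 ⊕ 9 = B.
P[3]: T = 6, S = E(K, T) = A; 3 ⊕ A = 9.
P[4]: T = 7, S = E(K, T) = B; 0 ⊕ B = B.
P[5]: T = 8, S = E(K, T) = C; 1 ⊕ C = D.
Blocks that differ from the original plaintext: P[3].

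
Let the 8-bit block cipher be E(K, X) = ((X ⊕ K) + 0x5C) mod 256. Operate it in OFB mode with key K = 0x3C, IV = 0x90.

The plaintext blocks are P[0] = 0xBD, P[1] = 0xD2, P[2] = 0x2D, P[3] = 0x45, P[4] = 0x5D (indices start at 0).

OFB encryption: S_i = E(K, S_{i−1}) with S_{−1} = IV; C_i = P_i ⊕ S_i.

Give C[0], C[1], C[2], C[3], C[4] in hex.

C[0]: S = E(K, 0x90) = 0x08; 0xBD ⊕ 0x08 = 0xB5.
C[1]: S = E(K, 0x08) = 0x90; 0xD2 ⊕ 0x90 = 0x42.
C[2]: S = E(K, 0x90) = 0x08; 0x2D ⊕ 0x08 = 0x25.
C[3]: S = E(K, 0x08) = 0x90; 0x45 ⊕ 0x90 = 0xD5.
C[4]: S = E(K, 0x90) = 0x08; 0x5D ⊕ 0x08 = 0x55.

C[0] = 0xB5, C[1] = 0x42, C[2] = 0x25, C[3] = 0xD5, C[4] = 0x55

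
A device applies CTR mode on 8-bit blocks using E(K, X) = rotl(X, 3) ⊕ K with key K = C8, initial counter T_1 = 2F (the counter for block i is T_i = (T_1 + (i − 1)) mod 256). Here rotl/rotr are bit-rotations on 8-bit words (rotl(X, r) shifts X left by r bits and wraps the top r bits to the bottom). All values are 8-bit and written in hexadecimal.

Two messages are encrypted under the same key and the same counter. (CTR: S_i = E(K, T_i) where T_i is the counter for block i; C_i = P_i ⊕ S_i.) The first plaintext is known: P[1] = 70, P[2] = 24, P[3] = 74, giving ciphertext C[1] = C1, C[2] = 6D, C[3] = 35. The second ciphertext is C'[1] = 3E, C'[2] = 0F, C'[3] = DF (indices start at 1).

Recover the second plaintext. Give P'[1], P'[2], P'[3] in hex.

In CTR with a reused counter, both messages share the same keystream S_i, so C_i ⊕ C'_i = P_i ⊕ P'_i and thus P'_i = P_i ⊕ C_i ⊕ C'_i.
P'[1]: 70 ⊕ C1 ⊕ 3E = 8F.
P'[2]: 24 ⊕ 6D ⊕ 0F = 46.
P'[3]: 74 ⊕ 35 ⊕ DF = 9E.

P'[1] = 8F, P'[2] = 46, P'[3] = 9E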